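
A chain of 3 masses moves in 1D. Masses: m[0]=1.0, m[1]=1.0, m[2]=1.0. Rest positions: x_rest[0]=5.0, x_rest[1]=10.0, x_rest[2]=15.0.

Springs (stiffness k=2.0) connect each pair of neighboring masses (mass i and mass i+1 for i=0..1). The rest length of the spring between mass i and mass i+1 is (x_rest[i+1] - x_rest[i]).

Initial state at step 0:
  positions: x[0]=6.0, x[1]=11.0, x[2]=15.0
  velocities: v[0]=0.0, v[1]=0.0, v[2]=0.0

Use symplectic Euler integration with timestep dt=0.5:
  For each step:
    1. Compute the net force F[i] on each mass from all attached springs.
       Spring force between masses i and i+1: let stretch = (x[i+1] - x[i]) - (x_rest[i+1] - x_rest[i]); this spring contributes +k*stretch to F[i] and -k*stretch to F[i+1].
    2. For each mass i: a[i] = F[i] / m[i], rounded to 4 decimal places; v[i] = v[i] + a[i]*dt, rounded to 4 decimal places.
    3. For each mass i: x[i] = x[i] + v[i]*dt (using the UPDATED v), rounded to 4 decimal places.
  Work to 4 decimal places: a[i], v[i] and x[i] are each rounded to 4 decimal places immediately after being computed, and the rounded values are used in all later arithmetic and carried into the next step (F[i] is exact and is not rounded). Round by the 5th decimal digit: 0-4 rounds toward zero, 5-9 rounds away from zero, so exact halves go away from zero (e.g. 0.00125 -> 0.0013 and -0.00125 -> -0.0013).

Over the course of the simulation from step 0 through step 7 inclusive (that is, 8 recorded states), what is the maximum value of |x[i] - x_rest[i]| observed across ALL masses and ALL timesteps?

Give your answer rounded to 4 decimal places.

Step 0: x=[6.0000 11.0000 15.0000] v=[0.0000 0.0000 0.0000]
Step 1: x=[6.0000 10.5000 15.5000] v=[0.0000 -1.0000 1.0000]
Step 2: x=[5.7500 10.2500 16.0000] v=[-0.5000 -0.5000 1.0000]
Step 3: x=[5.2500 10.6250 16.1250] v=[-1.0000 0.7500 0.2500]
Step 4: x=[4.9375 11.0625 16.0000] v=[-0.6250 0.8750 -0.2500]
Step 5: x=[5.1875 10.9063 15.9063] v=[0.5000 -0.3125 -0.1875]
Step 6: x=[5.7969 10.3907 15.8126] v=[1.2188 -1.0313 -0.1875]
Step 7: x=[6.2032 10.2891 15.5079] v=[0.8126 -0.2032 -0.6094]
Max displacement = 1.2032

Answer: 1.2032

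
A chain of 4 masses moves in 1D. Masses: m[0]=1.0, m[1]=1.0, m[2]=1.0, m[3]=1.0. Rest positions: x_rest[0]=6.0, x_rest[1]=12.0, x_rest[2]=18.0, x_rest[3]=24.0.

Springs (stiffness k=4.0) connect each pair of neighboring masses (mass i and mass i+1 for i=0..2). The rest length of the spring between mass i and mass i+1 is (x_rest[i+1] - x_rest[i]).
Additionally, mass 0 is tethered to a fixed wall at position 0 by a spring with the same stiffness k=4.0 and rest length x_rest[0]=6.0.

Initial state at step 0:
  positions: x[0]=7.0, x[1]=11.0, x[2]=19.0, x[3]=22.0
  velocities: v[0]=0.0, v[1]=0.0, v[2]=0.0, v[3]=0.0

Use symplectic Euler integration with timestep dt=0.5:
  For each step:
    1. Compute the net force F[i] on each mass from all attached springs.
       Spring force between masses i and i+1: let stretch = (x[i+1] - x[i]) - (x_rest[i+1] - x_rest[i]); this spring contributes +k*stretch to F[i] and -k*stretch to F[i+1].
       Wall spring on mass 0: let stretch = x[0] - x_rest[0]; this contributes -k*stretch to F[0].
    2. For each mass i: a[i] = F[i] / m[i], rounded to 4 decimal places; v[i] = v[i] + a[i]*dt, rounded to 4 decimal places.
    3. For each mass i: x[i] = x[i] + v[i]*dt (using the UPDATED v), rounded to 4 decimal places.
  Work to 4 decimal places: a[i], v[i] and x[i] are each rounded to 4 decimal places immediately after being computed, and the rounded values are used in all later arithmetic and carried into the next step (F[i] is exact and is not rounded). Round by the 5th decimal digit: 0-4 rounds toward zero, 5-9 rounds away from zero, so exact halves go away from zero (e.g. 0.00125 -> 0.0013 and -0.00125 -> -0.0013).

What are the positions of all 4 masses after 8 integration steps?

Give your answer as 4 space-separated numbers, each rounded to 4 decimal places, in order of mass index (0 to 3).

Step 0: x=[7.0000 11.0000 19.0000 22.0000] v=[0.0000 0.0000 0.0000 0.0000]
Step 1: x=[4.0000 15.0000 14.0000 25.0000] v=[-6.0000 8.0000 -10.0000 6.0000]
Step 2: x=[8.0000 7.0000 21.0000 23.0000] v=[8.0000 -16.0000 14.0000 -4.0000]
Step 3: x=[3.0000 14.0000 16.0000 25.0000] v=[-10.0000 14.0000 -10.0000 4.0000]
Step 4: x=[6.0000 12.0000 18.0000 24.0000] v=[6.0000 -4.0000 4.0000 -2.0000]
Step 5: x=[9.0000 10.0000 20.0000 23.0000] v=[6.0000 -4.0000 4.0000 -2.0000]
Step 6: x=[4.0000 17.0000 15.0000 25.0000] v=[-10.0000 14.0000 -10.0000 4.0000]
Step 7: x=[8.0000 9.0000 22.0000 23.0000] v=[8.0000 -16.0000 14.0000 -4.0000]
Step 8: x=[5.0000 13.0000 17.0000 26.0000] v=[-6.0000 8.0000 -10.0000 6.0000]

Answer: 5.0000 13.0000 17.0000 26.0000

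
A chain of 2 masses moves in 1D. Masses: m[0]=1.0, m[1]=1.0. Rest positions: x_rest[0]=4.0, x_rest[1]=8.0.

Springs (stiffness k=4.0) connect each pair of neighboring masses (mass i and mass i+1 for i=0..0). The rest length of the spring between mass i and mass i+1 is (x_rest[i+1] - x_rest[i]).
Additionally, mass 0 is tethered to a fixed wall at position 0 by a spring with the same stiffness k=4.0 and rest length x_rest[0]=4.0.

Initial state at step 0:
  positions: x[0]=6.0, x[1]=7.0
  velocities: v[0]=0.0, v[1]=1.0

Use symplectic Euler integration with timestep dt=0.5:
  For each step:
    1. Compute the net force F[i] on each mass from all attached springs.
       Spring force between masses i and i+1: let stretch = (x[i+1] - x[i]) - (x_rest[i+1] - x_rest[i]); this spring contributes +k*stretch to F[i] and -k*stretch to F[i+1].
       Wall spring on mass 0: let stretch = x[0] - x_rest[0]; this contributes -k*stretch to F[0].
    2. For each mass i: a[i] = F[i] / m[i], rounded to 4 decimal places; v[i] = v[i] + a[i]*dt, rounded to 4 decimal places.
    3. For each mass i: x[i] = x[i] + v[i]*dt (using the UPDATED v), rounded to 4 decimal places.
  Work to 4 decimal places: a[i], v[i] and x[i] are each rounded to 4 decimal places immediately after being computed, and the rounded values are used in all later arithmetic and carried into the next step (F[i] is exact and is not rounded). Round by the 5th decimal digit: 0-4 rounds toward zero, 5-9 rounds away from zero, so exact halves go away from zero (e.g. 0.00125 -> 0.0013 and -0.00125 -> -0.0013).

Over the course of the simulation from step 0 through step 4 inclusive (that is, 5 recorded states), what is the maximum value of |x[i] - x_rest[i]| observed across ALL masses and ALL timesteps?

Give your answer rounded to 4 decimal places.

Step 0: x=[6.0000 7.0000] v=[0.0000 1.0000]
Step 1: x=[1.0000 10.5000] v=[-10.0000 7.0000]
Step 2: x=[4.5000 8.5000] v=[7.0000 -4.0000]
Step 3: x=[7.5000 6.5000] v=[6.0000 -4.0000]
Step 4: x=[2.0000 9.5000] v=[-11.0000 6.0000]
Max displacement = 3.5000

Answer: 3.5000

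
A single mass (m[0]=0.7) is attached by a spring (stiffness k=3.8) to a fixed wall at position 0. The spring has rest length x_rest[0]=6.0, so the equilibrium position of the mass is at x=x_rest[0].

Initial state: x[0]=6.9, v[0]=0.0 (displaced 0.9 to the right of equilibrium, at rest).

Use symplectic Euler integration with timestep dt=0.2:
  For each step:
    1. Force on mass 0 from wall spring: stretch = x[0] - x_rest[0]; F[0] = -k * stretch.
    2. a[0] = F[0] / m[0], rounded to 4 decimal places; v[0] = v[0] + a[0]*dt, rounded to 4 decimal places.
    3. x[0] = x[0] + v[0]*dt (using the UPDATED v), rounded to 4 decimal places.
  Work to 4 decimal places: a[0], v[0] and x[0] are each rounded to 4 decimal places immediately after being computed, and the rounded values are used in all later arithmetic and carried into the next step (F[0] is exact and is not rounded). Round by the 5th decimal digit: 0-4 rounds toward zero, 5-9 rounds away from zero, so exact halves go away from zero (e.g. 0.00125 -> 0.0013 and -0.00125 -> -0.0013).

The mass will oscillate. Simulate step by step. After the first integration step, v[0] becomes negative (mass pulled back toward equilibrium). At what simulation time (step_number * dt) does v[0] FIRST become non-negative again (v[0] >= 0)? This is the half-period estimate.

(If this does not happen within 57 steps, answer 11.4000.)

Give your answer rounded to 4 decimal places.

Step 0: x=[6.9000] v=[0.0000]
Step 1: x=[6.7046] v=[-0.9771]
Step 2: x=[6.3562] v=[-1.7421]
Step 3: x=[5.9304] v=[-2.1288]
Step 4: x=[5.5198] v=[-2.0532]
Step 5: x=[5.2134] v=[-1.5318]
Step 6: x=[5.0778] v=[-0.6778]
Step 7: x=[5.1425] v=[0.3234]
First v>=0 after going negative at step 7, time=1.4000

Answer: 1.4000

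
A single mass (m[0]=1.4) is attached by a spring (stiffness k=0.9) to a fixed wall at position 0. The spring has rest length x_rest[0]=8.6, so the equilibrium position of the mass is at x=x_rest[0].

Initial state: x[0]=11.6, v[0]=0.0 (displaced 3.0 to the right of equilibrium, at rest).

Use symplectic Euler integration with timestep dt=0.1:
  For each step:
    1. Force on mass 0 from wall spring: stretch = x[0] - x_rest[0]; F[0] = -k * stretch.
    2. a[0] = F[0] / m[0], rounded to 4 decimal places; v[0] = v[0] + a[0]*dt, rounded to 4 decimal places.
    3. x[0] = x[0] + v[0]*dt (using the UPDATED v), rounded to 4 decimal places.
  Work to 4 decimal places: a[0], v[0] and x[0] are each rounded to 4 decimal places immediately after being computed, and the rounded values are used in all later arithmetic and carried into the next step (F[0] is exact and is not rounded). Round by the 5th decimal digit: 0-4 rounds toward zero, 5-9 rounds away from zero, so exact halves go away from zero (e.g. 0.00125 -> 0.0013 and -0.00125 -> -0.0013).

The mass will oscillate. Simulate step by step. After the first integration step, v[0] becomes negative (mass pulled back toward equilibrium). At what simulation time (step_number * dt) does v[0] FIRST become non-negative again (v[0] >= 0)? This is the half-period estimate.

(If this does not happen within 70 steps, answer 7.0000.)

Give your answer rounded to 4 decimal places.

Step 0: x=[11.6000] v=[0.0000]
Step 1: x=[11.5807] v=[-0.1929]
Step 2: x=[11.5423] v=[-0.3845]
Step 3: x=[11.4849] v=[-0.5737]
Step 4: x=[11.4090] v=[-0.7592]
Step 5: x=[11.3150] v=[-0.9398]
Step 6: x=[11.2036] v=[-1.1143]
Step 7: x=[11.0754] v=[-1.2817]
Step 8: x=[10.9313] v=[-1.4408]
Step 9: x=[10.7722] v=[-1.5907]
Step 10: x=[10.5992] v=[-1.7303]
Step 11: x=[10.4133] v=[-1.8588]
Step 12: x=[10.2158] v=[-1.9754]
Step 13: x=[10.0079] v=[-2.0793]
Step 14: x=[9.7909] v=[-2.1698]
Step 15: x=[9.5663] v=[-2.2464]
Step 16: x=[9.3355] v=[-2.3085]
Step 17: x=[9.0999] v=[-2.3558]
Step 18: x=[8.8611] v=[-2.3879]
Step 19: x=[8.6206] v=[-2.4047]
Step 20: x=[8.3800] v=[-2.4060]
Step 21: x=[8.1408] v=[-2.3919]
Step 22: x=[7.9046] v=[-2.3624]
Step 23: x=[7.6728] v=[-2.3177]
Step 24: x=[7.4470] v=[-2.2581]
Step 25: x=[7.2286] v=[-2.1840]
Step 26: x=[7.0190] v=[-2.0958]
Step 27: x=[6.8196] v=[-1.9942]
Step 28: x=[6.6316] v=[-1.8798]
Step 29: x=[6.4563] v=[-1.7533]
Step 30: x=[6.2948] v=[-1.6155]
Step 31: x=[6.1481] v=[-1.4673]
Step 32: x=[6.0171] v=[-1.3097]
Step 33: x=[5.9027] v=[-1.1437]
Step 34: x=[5.8057] v=[-0.9703]
Step 35: x=[5.7266] v=[-0.7907]
Step 36: x=[5.6660] v=[-0.6060]
Step 37: x=[5.6243] v=[-0.4174]
Step 38: x=[5.6017] v=[-0.2261]
Step 39: x=[5.5984] v=[-0.0334]
Step 40: x=[5.6144] v=[0.1596]
First v>=0 after going negative at step 40, time=4.0000

Answer: 4.0000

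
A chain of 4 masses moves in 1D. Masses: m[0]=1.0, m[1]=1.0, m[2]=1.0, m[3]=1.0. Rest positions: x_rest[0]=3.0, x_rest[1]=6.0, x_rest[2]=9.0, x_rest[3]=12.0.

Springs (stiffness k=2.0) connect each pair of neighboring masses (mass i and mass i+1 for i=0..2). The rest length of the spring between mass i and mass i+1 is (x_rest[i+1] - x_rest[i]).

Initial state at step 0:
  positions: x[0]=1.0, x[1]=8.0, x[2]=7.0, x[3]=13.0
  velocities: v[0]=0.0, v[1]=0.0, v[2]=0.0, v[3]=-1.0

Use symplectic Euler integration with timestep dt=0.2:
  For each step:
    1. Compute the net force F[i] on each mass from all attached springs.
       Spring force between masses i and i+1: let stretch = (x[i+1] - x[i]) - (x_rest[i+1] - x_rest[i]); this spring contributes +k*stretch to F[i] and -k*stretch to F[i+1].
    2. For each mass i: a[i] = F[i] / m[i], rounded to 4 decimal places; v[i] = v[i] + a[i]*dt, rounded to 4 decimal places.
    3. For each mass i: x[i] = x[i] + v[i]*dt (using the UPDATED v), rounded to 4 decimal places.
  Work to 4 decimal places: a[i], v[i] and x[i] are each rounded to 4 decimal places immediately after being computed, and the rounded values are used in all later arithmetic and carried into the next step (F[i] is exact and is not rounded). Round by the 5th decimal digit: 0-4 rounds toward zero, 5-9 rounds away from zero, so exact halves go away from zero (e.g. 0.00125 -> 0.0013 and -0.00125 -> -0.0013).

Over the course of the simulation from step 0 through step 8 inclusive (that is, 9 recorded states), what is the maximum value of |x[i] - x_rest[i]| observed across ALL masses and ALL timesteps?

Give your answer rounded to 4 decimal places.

Step 0: x=[1.0000 8.0000 7.0000 13.0000] v=[0.0000 0.0000 0.0000 -1.0000]
Step 1: x=[1.3200 7.3600 7.5600 12.5600] v=[1.6000 -3.2000 2.8000 -2.2000]
Step 2: x=[1.8832 6.2528 8.5040 11.9600] v=[2.8160 -5.5360 4.7200 -3.0000]
Step 3: x=[2.5560 4.9761 9.5444 11.3235] v=[3.3638 -6.3834 5.2019 -3.1824]
Step 4: x=[3.1824 3.8713 10.3616 10.7847] v=[3.1318 -5.5241 4.0862 -2.6940]
Step 5: x=[3.6239 3.2306 10.6935 10.4521] v=[2.2074 -3.2035 1.6593 -1.6632]
Step 6: x=[3.7939 3.2184 10.4090 10.3788] v=[0.8501 -0.0610 -1.4224 -0.3666]
Step 7: x=[3.6779 3.8275 9.5469 10.5479] v=[-0.5801 3.0454 -4.3107 0.8455]
Step 8: x=[3.3338 4.8822 8.3073 10.8769] v=[-1.7203 5.2733 -6.1981 1.6451]
Max displacement = 2.7816

Answer: 2.7816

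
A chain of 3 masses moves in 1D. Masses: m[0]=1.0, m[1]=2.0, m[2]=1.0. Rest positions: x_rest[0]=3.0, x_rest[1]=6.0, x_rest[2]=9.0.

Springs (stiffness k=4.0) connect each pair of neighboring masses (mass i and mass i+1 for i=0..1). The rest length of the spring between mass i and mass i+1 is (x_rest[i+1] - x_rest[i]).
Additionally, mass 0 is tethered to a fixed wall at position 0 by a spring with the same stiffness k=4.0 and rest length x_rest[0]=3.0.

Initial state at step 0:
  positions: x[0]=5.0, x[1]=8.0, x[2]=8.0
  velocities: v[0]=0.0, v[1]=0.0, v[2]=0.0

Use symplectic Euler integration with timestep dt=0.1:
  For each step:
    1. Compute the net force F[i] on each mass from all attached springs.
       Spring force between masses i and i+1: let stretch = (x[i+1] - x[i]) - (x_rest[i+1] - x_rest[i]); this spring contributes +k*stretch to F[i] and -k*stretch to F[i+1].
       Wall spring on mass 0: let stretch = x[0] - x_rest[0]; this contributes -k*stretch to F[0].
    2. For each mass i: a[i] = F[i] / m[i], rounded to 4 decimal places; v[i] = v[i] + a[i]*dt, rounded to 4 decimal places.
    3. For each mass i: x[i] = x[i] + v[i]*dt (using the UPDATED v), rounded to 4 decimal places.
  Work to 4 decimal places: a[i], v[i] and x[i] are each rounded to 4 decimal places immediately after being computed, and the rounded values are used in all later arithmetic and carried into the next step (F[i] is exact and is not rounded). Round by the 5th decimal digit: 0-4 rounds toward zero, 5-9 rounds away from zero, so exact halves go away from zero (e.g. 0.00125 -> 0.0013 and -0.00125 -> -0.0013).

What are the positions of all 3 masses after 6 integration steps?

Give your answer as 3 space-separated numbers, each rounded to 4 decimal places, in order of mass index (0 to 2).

Answer: 3.5842 6.9485 10.0499

Derivation:
Step 0: x=[5.0000 8.0000 8.0000] v=[0.0000 0.0000 0.0000]
Step 1: x=[4.9200 7.9400 8.1200] v=[-0.8000 -0.6000 1.2000]
Step 2: x=[4.7640 7.8232 8.3528] v=[-1.5600 -1.1680 2.3280]
Step 3: x=[4.5398 7.6558 8.6844] v=[-2.2419 -1.6739 3.3162]
Step 4: x=[4.2587 7.4467 9.0949] v=[-2.8114 -2.0914 4.1048]
Step 5: x=[3.9347 7.2068 9.5595] v=[-3.2397 -2.3994 4.6455]
Step 6: x=[3.5842 6.9485 10.0499] v=[-3.5047 -2.5833 4.9044]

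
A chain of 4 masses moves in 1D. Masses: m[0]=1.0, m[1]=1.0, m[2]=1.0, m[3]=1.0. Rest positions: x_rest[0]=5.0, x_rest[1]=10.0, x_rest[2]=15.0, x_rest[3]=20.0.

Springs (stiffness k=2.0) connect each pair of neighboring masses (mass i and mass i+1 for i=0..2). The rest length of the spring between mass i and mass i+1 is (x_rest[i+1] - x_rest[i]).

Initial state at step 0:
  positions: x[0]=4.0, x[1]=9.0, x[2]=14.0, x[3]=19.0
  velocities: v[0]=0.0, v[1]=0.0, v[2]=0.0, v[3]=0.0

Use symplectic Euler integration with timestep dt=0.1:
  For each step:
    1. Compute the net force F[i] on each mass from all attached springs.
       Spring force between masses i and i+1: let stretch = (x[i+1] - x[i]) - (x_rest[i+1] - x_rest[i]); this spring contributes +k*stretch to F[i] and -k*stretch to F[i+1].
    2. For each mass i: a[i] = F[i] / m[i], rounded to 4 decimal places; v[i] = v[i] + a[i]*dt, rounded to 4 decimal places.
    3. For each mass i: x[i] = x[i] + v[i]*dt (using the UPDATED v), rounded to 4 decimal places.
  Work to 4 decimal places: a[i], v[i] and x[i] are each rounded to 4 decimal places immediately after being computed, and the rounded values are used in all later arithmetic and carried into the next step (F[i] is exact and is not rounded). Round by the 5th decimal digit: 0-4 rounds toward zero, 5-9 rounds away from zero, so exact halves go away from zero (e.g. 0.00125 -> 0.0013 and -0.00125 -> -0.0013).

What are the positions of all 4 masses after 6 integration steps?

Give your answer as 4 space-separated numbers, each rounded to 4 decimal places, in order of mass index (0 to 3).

Answer: 4.0000 9.0000 14.0000 19.0000

Derivation:
Step 0: x=[4.0000 9.0000 14.0000 19.0000] v=[0.0000 0.0000 0.0000 0.0000]
Step 1: x=[4.0000 9.0000 14.0000 19.0000] v=[0.0000 0.0000 0.0000 0.0000]
Step 2: x=[4.0000 9.0000 14.0000 19.0000] v=[0.0000 0.0000 0.0000 0.0000]
Step 3: x=[4.0000 9.0000 14.0000 19.0000] v=[0.0000 0.0000 0.0000 0.0000]
Step 4: x=[4.0000 9.0000 14.0000 19.0000] v=[0.0000 0.0000 0.0000 0.0000]
Step 5: x=[4.0000 9.0000 14.0000 19.0000] v=[0.0000 0.0000 0.0000 0.0000]
Step 6: x=[4.0000 9.0000 14.0000 19.0000] v=[0.0000 0.0000 0.0000 0.0000]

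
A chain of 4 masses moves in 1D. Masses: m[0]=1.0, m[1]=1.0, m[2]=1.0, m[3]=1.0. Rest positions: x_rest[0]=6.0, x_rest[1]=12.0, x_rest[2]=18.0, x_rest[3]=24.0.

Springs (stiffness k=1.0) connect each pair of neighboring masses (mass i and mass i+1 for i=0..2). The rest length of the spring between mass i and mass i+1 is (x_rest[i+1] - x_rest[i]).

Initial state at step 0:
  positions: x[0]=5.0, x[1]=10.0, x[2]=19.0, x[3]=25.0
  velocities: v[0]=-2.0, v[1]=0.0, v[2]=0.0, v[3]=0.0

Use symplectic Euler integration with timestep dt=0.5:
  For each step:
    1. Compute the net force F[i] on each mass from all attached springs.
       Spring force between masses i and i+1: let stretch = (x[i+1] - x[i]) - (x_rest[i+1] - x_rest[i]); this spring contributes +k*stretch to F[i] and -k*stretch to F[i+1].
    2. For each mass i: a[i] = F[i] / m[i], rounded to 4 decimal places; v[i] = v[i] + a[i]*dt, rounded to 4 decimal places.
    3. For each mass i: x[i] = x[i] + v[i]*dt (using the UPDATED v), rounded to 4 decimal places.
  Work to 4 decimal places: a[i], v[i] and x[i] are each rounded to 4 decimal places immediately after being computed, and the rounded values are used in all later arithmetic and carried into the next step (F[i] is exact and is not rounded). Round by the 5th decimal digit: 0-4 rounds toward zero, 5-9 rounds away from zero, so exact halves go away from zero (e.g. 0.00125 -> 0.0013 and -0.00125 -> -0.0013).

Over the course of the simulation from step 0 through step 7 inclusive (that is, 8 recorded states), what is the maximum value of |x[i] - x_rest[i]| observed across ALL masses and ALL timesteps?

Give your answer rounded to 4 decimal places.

Step 0: x=[5.0000 10.0000 19.0000 25.0000] v=[-2.0000 0.0000 0.0000 0.0000]
Step 1: x=[3.7500 11.0000 18.2500 25.0000] v=[-2.5000 2.0000 -1.5000 0.0000]
Step 2: x=[2.8125 12.0000 17.3750 24.8125] v=[-1.8750 2.0000 -1.7500 -0.3750]
Step 3: x=[2.6719 12.0469 17.0156 24.2656] v=[-0.2813 0.0938 -0.7188 -1.0938]
Step 4: x=[3.3750 10.9922 17.2266 23.4062] v=[1.4062 -2.1094 0.4219 -1.7188]
Step 5: x=[4.4824 9.5918 17.4239 22.5019] v=[2.2148 -2.8008 0.3945 -1.8086]
Step 6: x=[5.3672 8.8721 16.9326 21.8281] v=[1.7695 -1.4395 -0.9826 -1.3476]
Step 7: x=[5.6282 9.2913 15.6501 21.4304] v=[0.5220 0.8383 -2.5651 -0.7954]
Max displacement = 3.3281

Answer: 3.3281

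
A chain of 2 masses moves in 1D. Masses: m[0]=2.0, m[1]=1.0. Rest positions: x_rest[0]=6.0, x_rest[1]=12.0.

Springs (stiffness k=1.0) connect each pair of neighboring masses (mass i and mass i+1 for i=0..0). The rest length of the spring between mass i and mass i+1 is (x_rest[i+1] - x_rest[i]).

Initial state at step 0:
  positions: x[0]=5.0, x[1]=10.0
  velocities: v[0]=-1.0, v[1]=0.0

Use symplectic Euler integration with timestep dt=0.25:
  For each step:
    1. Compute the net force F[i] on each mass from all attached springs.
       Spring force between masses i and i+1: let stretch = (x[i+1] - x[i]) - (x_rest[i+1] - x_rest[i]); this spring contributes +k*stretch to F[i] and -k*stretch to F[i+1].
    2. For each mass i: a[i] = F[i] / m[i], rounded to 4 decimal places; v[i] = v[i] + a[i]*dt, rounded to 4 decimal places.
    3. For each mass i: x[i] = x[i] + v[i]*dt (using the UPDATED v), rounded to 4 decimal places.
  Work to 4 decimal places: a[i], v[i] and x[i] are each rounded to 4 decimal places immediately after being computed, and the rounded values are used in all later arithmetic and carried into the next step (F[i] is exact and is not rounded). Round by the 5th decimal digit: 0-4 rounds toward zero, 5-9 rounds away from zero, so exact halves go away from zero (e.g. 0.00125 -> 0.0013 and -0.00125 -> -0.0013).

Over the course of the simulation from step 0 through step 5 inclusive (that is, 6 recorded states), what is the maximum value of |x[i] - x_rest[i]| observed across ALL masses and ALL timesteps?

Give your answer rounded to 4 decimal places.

Step 0: x=[5.0000 10.0000] v=[-1.0000 0.0000]
Step 1: x=[4.7188 10.0625] v=[-1.1250 0.2500]
Step 2: x=[4.4170 10.1660] v=[-1.2071 0.4141]
Step 3: x=[4.1074 10.2852] v=[-1.2385 0.4769]
Step 4: x=[3.8033 10.3933] v=[-1.2163 0.4325]
Step 5: x=[3.5177 10.4646] v=[-1.1426 0.2850]
Max displacement = 2.4823

Answer: 2.4823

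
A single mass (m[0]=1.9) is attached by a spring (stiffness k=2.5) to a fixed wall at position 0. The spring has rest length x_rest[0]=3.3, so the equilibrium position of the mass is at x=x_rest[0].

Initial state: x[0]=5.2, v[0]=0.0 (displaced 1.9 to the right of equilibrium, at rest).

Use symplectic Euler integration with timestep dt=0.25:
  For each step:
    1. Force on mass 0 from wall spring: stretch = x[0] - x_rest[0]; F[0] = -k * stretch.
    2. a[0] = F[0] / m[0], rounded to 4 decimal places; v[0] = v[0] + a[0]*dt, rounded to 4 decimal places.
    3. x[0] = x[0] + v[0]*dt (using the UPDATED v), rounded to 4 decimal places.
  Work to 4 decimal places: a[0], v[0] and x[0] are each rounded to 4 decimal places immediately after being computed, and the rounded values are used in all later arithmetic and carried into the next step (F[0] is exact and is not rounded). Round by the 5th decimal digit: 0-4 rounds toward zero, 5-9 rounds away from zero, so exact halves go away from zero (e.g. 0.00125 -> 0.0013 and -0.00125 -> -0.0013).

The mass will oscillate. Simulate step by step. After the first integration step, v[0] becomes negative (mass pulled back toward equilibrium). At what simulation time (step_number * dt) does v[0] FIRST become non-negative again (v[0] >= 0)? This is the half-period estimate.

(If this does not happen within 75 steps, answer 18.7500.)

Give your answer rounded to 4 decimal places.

Step 0: x=[5.2000] v=[0.0000]
Step 1: x=[5.0438] v=[-0.6250]
Step 2: x=[4.7442] v=[-1.1986]
Step 3: x=[4.3258] v=[-1.6737]
Step 4: x=[3.8230] v=[-2.0111]
Step 5: x=[3.2772] v=[-2.1832]
Step 6: x=[2.7333] v=[-2.1757]
Step 7: x=[2.2360] v=[-1.9893]
Step 8: x=[1.8262] v=[-1.6393]
Step 9: x=[1.5376] v=[-1.1545]
Step 10: x=[1.3939] v=[-0.5748]
Step 11: x=[1.4070] v=[0.0522]
First v>=0 after going negative at step 11, time=2.7500

Answer: 2.7500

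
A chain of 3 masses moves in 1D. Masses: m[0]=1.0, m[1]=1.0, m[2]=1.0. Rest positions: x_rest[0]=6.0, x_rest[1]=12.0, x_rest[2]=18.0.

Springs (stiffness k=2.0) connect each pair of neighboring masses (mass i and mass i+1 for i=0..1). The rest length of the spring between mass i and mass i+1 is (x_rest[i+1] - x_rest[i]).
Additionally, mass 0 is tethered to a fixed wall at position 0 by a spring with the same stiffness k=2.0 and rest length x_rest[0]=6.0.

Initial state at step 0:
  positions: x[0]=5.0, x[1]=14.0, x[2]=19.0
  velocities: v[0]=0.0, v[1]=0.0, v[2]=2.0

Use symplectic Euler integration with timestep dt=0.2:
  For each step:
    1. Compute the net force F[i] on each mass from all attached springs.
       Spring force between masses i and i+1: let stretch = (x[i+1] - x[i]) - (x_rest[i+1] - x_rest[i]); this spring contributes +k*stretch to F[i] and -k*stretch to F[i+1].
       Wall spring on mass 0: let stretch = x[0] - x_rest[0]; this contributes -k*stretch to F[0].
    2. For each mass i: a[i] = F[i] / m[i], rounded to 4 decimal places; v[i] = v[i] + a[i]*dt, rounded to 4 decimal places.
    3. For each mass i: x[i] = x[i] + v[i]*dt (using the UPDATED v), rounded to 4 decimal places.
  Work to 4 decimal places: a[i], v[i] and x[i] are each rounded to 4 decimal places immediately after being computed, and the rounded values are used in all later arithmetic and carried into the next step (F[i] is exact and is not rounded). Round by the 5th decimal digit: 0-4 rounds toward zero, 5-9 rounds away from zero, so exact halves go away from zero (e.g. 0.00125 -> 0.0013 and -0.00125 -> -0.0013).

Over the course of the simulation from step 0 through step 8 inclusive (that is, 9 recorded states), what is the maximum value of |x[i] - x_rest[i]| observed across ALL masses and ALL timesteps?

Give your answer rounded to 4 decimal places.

Step 0: x=[5.0000 14.0000 19.0000] v=[0.0000 0.0000 2.0000]
Step 1: x=[5.3200 13.6800 19.4800] v=[1.6000 -1.6000 2.4000]
Step 2: x=[5.8832 13.1552 19.9760] v=[2.8160 -2.6240 2.4800]
Step 3: x=[6.5575 12.5943 20.4063] v=[3.3715 -2.8045 2.1517]
Step 4: x=[7.1901 12.1754 20.6917] v=[3.1632 -2.0944 1.4269]
Step 5: x=[7.6464 12.0390 20.7758] v=[2.2813 -0.6820 0.4204]
Step 6: x=[7.8424 12.2501 20.6409] v=[0.9798 1.0557 -0.6743]
Step 7: x=[7.7636 12.7799 20.3148] v=[-0.3941 2.6489 -1.6306]
Step 8: x=[7.4650 13.5112 19.8659] v=[-1.4930 3.6563 -2.2446]
Max displacement = 2.7758

Answer: 2.7758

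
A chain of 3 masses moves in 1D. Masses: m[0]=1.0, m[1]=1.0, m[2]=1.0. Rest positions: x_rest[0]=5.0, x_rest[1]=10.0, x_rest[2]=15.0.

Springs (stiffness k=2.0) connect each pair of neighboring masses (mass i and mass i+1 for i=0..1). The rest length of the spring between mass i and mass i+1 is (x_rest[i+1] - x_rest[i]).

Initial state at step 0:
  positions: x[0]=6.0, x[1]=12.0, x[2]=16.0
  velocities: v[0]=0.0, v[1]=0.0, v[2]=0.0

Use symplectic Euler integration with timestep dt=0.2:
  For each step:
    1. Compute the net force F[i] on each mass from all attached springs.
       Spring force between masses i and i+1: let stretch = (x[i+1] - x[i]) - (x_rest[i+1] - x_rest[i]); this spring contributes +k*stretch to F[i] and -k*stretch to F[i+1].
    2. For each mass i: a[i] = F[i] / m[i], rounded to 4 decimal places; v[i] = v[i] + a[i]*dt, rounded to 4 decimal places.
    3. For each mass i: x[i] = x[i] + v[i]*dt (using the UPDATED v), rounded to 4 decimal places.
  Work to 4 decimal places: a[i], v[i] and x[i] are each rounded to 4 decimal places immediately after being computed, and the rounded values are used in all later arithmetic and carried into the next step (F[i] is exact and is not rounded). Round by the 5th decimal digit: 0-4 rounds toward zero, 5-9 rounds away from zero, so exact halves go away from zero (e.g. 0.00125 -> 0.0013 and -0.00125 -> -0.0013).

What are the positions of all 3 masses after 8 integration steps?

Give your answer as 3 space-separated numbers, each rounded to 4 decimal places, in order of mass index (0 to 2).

Step 0: x=[6.0000 12.0000 16.0000] v=[0.0000 0.0000 0.0000]
Step 1: x=[6.0800 11.8400 16.0800] v=[0.4000 -0.8000 0.4000]
Step 2: x=[6.2208 11.5584 16.2208] v=[0.7040 -1.4080 0.7040]
Step 3: x=[6.3886 11.2228 16.3886] v=[0.8390 -1.6781 0.8390]
Step 4: x=[6.5431 10.9137 16.5431] v=[0.7727 -1.5455 0.7727]
Step 5: x=[6.6473 10.7053 16.6473] v=[0.5209 -1.0420 0.5209]
Step 6: x=[6.6761 10.6476 16.6761] v=[0.1441 -0.2884 0.1441]
Step 7: x=[6.6226 10.7545 16.6226] v=[-0.2673 0.5344 -0.2673]
Step 8: x=[6.4997 11.0003 16.4997] v=[-0.6145 1.2289 -0.6145]

Answer: 6.4997 11.0003 16.4997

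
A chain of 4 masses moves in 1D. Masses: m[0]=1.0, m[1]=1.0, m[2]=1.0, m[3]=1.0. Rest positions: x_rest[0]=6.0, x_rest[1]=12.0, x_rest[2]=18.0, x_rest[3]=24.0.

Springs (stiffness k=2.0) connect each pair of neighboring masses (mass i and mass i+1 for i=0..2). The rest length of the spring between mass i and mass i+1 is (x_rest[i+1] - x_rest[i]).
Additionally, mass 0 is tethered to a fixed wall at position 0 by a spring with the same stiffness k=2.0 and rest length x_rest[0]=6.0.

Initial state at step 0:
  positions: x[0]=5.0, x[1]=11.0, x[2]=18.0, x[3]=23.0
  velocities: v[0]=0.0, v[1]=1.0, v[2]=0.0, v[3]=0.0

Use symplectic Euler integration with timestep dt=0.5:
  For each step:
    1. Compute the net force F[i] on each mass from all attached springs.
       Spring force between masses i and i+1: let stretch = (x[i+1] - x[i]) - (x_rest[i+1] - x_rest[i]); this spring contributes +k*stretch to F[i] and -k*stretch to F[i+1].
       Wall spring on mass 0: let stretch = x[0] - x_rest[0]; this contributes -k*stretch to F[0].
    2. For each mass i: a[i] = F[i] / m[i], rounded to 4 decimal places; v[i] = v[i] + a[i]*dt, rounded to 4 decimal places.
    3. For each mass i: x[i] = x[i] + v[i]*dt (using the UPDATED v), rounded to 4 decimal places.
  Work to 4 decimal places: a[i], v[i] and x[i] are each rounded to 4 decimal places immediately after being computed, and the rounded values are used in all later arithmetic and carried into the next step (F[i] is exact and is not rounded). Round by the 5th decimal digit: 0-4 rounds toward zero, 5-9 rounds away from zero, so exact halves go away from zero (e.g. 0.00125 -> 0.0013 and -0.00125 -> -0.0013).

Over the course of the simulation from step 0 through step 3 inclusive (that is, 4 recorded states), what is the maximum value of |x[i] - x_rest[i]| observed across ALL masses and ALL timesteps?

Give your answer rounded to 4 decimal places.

Step 0: x=[5.0000 11.0000 18.0000 23.0000] v=[0.0000 1.0000 0.0000 0.0000]
Step 1: x=[5.5000 12.0000 17.0000 23.5000] v=[1.0000 2.0000 -2.0000 1.0000]
Step 2: x=[6.5000 12.2500 16.7500 23.7500] v=[2.0000 0.5000 -0.5000 0.5000]
Step 3: x=[7.1250 11.8750 17.7500 23.5000] v=[1.2500 -0.7500 2.0000 -0.5000]
Max displacement = 1.2500

Answer: 1.2500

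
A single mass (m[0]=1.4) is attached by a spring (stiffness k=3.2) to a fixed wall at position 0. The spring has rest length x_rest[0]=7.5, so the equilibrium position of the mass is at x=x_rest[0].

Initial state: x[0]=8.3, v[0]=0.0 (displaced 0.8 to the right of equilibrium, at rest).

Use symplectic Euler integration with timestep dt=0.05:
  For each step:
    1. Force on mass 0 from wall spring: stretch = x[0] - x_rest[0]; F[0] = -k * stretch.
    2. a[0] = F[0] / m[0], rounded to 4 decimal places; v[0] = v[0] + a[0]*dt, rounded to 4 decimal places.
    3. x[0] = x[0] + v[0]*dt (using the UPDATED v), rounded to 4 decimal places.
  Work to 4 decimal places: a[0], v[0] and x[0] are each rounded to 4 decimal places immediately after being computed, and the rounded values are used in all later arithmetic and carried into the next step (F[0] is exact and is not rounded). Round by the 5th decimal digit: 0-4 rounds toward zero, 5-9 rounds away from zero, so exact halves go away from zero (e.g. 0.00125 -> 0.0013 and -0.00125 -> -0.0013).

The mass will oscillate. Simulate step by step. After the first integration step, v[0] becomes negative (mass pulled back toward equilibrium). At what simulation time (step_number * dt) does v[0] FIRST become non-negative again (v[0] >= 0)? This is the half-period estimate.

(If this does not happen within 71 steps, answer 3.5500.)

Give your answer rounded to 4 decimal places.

Answer: 2.1000

Derivation:
Step 0: x=[8.3000] v=[0.0000]
Step 1: x=[8.2954] v=[-0.0914]
Step 2: x=[8.2863] v=[-0.1823]
Step 3: x=[8.2727] v=[-0.2722]
Step 4: x=[8.2547] v=[-0.3605]
Step 5: x=[8.2324] v=[-0.4468]
Step 6: x=[8.2059] v=[-0.5305]
Step 7: x=[8.1753] v=[-0.6112]
Step 8: x=[8.1409] v=[-0.6884]
Step 9: x=[8.1028] v=[-0.7616]
Step 10: x=[8.0613] v=[-0.8305]
Step 11: x=[8.0166] v=[-0.8947]
Step 12: x=[7.9689] v=[-0.9537]
Step 13: x=[7.9185] v=[-1.0073]
Step 14: x=[7.8657] v=[-1.0551]
Step 15: x=[7.8109] v=[-1.0969]
Step 16: x=[7.7543] v=[-1.1324]
Step 17: x=[7.6962] v=[-1.1615]
Step 18: x=[7.6370] v=[-1.1839]
Step 19: x=[7.5770] v=[-1.1996]
Step 20: x=[7.5166] v=[-1.2084]
Step 21: x=[7.4561] v=[-1.2103]
Step 22: x=[7.3958] v=[-1.2053]
Step 23: x=[7.3361] v=[-1.1934]
Step 24: x=[7.2774] v=[-1.1747]
Step 25: x=[7.2199] v=[-1.1493]
Step 26: x=[7.1640] v=[-1.1173]
Step 27: x=[7.1101] v=[-1.0789]
Step 28: x=[7.0584] v=[-1.0343]
Step 29: x=[7.0092] v=[-0.9838]
Step 30: x=[6.9628] v=[-0.9277]
Step 31: x=[6.9195] v=[-0.8663]
Step 32: x=[6.8795] v=[-0.8000]
Step 33: x=[6.8430] v=[-0.7291]
Step 34: x=[6.8103] v=[-0.6540]
Step 35: x=[6.7815] v=[-0.5752]
Step 36: x=[6.7568] v=[-0.4931]
Step 37: x=[6.7364] v=[-0.4082]
Step 38: x=[6.7204] v=[-0.3209]
Step 39: x=[6.7088] v=[-0.2318]
Step 40: x=[6.7017] v=[-0.1414]
Step 41: x=[6.6992] v=[-0.0502]
Step 42: x=[6.7013] v=[0.0413]
First v>=0 after going negative at step 42, time=2.1000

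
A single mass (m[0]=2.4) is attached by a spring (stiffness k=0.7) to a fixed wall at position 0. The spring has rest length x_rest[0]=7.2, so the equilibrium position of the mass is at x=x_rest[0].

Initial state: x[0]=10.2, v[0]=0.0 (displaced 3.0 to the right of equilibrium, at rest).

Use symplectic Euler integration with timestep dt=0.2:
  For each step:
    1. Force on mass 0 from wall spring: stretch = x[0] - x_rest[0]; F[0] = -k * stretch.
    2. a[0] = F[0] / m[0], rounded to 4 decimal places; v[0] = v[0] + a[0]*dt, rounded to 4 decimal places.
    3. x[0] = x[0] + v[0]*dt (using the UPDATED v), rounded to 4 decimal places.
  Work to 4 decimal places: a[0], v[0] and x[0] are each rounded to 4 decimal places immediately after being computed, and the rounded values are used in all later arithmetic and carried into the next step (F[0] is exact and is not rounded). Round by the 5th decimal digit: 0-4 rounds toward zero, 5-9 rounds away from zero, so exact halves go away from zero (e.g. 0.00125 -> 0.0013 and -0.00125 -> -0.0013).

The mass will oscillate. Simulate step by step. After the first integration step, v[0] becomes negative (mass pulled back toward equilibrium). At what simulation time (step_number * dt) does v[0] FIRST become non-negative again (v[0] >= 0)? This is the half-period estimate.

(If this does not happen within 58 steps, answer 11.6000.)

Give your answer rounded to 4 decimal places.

Step 0: x=[10.2000] v=[0.0000]
Step 1: x=[10.1650] v=[-0.1750]
Step 2: x=[10.0954] v=[-0.3480]
Step 3: x=[9.9920] v=[-0.5169]
Step 4: x=[9.8560] v=[-0.6798]
Step 5: x=[9.6891] v=[-0.8347]
Step 6: x=[9.4931] v=[-0.9799]
Step 7: x=[9.2704] v=[-1.1137]
Step 8: x=[9.0235] v=[-1.2345]
Step 9: x=[8.7553] v=[-1.3409]
Step 10: x=[8.4690] v=[-1.4316]
Step 11: x=[8.1679] v=[-1.5056]
Step 12: x=[7.8555] v=[-1.5621]
Step 13: x=[7.5354] v=[-1.6003]
Step 14: x=[7.2114] v=[-1.6199]
Step 15: x=[6.8873] v=[-1.6206]
Step 16: x=[6.5668] v=[-1.6024]
Step 17: x=[6.2537] v=[-1.5655]
Step 18: x=[5.9516] v=[-1.5103]
Step 19: x=[5.6641] v=[-1.4375]
Step 20: x=[5.3945] v=[-1.3479]
Step 21: x=[5.1460] v=[-1.2426]
Step 22: x=[4.9214] v=[-1.1228]
Step 23: x=[4.7234] v=[-0.9899]
Step 24: x=[4.5543] v=[-0.8454]
Step 25: x=[4.4161] v=[-0.6911]
Step 26: x=[4.3104] v=[-0.5287]
Step 27: x=[4.2384] v=[-0.3601]
Step 28: x=[4.2009] v=[-0.1873]
Step 29: x=[4.1984] v=[-0.0124]
Step 30: x=[4.2309] v=[0.1627]
First v>=0 after going negative at step 30, time=6.0000

Answer: 6.0000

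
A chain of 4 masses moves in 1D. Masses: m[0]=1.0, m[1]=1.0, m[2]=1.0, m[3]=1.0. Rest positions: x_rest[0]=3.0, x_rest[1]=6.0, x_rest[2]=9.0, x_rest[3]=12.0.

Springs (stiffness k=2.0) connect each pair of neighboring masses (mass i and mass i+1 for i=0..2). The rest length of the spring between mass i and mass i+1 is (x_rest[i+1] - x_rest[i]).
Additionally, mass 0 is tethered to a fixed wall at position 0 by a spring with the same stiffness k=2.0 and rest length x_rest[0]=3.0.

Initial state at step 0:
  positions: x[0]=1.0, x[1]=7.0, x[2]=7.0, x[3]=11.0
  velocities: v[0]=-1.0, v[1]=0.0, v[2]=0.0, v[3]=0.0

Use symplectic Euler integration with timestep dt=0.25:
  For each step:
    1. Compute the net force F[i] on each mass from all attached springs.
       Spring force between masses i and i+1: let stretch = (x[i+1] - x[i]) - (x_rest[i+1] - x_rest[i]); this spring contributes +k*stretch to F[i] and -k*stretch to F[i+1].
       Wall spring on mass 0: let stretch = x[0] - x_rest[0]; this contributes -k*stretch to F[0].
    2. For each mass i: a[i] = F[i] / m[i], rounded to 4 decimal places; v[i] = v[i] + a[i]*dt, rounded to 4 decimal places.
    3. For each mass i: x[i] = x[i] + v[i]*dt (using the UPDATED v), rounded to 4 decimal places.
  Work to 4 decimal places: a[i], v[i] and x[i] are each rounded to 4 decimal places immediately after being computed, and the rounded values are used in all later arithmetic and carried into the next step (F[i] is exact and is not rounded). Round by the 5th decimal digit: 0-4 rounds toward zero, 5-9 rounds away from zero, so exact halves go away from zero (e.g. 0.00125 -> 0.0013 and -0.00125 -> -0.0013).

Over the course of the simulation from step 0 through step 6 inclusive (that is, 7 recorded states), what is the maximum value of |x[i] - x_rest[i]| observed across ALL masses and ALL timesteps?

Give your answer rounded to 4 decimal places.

Answer: 2.7395

Derivation:
Step 0: x=[1.0000 7.0000 7.0000 11.0000] v=[-1.0000 0.0000 0.0000 0.0000]
Step 1: x=[1.3750 6.2500 7.5000 10.8750] v=[1.5000 -3.0000 2.0000 -0.5000]
Step 2: x=[2.1875 5.0469 8.2656 10.7031] v=[3.2500 -4.8125 3.0625 -0.6875]
Step 3: x=[3.0840 3.8887 8.9336 10.6015] v=[3.5860 -4.6329 2.6719 -0.4063]
Step 4: x=[3.6956 3.2605 9.1795 10.6665] v=[2.4464 -2.5128 0.9834 0.2598]
Step 5: x=[3.7909 3.4266 8.8714 10.9206] v=[0.3811 0.6643 -1.2326 1.0163]
Step 6: x=[3.3668 4.3188 8.1388 11.2935] v=[-1.6965 3.5689 -2.9304 1.4917]
Max displacement = 2.7395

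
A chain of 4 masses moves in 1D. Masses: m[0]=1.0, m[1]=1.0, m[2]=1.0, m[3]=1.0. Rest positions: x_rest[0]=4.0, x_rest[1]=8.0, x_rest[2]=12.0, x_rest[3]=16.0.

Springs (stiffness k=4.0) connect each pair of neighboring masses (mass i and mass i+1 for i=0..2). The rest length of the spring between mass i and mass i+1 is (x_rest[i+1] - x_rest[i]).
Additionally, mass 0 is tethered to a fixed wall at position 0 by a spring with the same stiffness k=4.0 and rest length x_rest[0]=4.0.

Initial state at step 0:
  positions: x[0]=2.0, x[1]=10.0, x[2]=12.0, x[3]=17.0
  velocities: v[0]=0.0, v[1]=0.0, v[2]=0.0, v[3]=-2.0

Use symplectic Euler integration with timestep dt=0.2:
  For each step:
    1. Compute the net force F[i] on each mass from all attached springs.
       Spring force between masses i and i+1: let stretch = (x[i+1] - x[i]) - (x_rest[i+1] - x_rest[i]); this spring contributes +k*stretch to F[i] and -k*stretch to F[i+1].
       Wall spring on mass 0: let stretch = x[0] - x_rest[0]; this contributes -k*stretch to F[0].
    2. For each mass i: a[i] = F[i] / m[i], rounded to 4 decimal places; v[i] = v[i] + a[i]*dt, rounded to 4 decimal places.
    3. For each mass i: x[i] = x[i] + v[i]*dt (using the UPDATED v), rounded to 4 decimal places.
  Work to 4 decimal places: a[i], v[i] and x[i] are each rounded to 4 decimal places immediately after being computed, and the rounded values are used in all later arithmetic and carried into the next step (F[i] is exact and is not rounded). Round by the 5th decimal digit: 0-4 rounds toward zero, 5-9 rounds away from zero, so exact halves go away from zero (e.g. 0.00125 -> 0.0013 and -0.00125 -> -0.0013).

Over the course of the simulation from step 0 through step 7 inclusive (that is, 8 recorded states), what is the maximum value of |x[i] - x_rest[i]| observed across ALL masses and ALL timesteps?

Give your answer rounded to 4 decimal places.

Step 0: x=[2.0000 10.0000 12.0000 17.0000] v=[0.0000 0.0000 0.0000 -2.0000]
Step 1: x=[2.9600 9.0400 12.4800 16.4400] v=[4.8000 -4.8000 2.4000 -2.8000]
Step 2: x=[4.4192 7.6576 13.0432 15.8864] v=[7.2960 -6.9120 2.8160 -2.7680]
Step 3: x=[5.6895 6.6188 13.1996 15.5179] v=[6.3514 -5.1942 0.7821 -1.8426]
Step 4: x=[6.1981 6.4842 12.6740 15.4185] v=[2.5432 -0.6730 -2.6279 -0.4972]
Step 5: x=[5.7608 7.2942 11.5972 15.5199] v=[-2.1864 4.0500 -5.3841 0.5072]
Step 6: x=[4.6471 8.5473 10.4595 15.6337] v=[-5.5683 6.2657 -5.6883 0.5690]
Step 7: x=[3.4139 9.4824 9.8438 15.5596] v=[-6.1658 4.6753 -3.0787 -0.3704]
Max displacement = 2.1981

Answer: 2.1981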